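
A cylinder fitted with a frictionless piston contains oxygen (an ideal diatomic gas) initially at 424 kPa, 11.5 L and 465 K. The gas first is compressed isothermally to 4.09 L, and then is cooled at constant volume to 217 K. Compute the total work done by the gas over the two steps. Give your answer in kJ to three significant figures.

W_total ≈ -5.04 kJ

Step 1 (isothermal): W = P₁V₁ ln(V₂/V₁) = (4876) ln(4.09/11.5) = -5041 J.
Step 2 (isochoric): W = 0 (constant volume).
W_total = -5041 + 0 = -5041 J.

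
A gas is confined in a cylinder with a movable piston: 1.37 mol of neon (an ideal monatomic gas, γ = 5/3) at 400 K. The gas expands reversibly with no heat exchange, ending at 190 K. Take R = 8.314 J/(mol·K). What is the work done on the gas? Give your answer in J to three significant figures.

W ≈ -3590 J

Adiabatic ⇒ Q = 0, so W_by = −ΔU = nCᵥ(T₁ − T₂).
Cᵥ = 3R/2 = 12.47 J/(mol·K).
W = (1.37)(12.47)(400 − 190) = 3588 J.
Work on gas = −W_by = -3588 J.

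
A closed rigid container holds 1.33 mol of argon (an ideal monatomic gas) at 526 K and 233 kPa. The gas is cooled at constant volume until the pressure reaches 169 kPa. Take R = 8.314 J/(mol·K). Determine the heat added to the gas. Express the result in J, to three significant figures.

Q ≈ -2400 J

Constant volume ⇒ W = 0, so Q = ΔU = nCᵥΔT with Cᵥ = 3R/2 = 12.47 J/(mol·K).
At constant V, T₂/T₁ = P₂/P₁ ⇒ ΔT = T₁(P₂/P₁ − 1) = 526·(169/233 − 1) = -144.5 K.
ΔU = (1.33)(12.47)(-144.5) = -2396 J.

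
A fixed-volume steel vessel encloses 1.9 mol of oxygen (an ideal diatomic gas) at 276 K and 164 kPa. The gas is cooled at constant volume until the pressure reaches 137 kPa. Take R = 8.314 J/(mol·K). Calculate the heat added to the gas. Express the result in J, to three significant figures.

Constant volume ⇒ W = 0, so Q = ΔU = nCᵥΔT with Cᵥ = 5R/2 = 20.79 J/(mol·K).
At constant V, T₂/T₁ = P₂/P₁ ⇒ ΔT = T₁(P₂/P₁ − 1) = 276·(137/164 − 1) = -45.44 K.
ΔU = (1.9)(20.79)(-45.44) = -1794 J.

Q ≈ -1790 J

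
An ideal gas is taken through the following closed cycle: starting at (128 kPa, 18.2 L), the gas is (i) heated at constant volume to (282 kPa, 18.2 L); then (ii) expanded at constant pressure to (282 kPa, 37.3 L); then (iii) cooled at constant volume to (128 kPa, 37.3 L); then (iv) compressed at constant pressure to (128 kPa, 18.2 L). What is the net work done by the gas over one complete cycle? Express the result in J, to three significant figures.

Constant-volume legs do no work.
W(ii) = (282)(37.3 − 18.2) = 5386 J; W(iv) = (128)(18.2 − 37.3) = -2445 J.
W_net = 5386 − 2445 = 2941 J (the clockwise enclosed area).

W_net ≈ 2940 J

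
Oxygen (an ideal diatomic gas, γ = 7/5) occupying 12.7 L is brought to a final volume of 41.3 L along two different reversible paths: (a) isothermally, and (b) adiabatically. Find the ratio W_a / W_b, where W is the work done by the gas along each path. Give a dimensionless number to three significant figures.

Path (a) isothermal: W = P₁V₁ ln(V₂/V₁) → W_a/(P₁V₁) = 1.179.
Path (b) adiabatic: W = P₁V₁(1 − (V₁/V₂)^(γ−1))/(γ−1) → W_b/(P₁V₁) = 0.9402.
W_a / W_b = 1.179 / 0.9402 = 1.254.

W_a / W_b ≈ 1.25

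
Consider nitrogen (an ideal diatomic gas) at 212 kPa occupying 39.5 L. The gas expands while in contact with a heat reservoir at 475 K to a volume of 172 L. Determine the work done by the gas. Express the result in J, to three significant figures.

W ≈ 12300 J

Isothermal: W = nRT ln(V₂/V₁) = P₁V₁ ln(V₂/V₁).
P₁V₁ = (212 kPa)(39.5 L) = 8374 J.
W = 8374 × ln(172/39.5) = 8374 × 1.471
W_by_gas = 12320 J.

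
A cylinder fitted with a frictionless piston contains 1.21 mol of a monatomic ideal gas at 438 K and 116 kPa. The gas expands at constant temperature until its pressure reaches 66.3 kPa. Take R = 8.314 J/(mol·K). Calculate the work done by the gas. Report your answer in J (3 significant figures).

Isothermal process: W = nRT ln(V₂/V₁) = nRT ln(P₁/P₂).
W = (1.21)(8.314)(438) × ln(116/66.3)
  = 4406 × ln(1.75) = 4406 × 0.5594
W_by_gas = 2465 J.

W ≈ 2460 J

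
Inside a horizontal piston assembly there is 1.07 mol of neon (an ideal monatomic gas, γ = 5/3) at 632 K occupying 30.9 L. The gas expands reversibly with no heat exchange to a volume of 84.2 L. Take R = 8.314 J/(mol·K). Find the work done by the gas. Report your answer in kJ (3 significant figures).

W ≈ 4.11 kJ

Adiabatic: TV^(γ−1) = const with γ = 5/3.
T₂ = T₁ (V₁/V₂)^(γ−1) = 632 × (30.9/84.2)^0.667 = 632 × 0.5126 = 324 K.
W_by = nCᵥ(T₁ − T₂) = (1.07)(12.47)(632 − 324) = 4111 J.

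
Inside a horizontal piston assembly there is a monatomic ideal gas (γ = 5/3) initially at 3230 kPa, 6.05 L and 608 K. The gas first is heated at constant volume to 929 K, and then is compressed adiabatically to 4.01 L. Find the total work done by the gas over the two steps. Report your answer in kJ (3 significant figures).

Step 1 (isochoric): W = 0 (constant volume).
After step 1: P = 4935 kPa (V unchanged).
Step 2 (adiabatic): W = (P₁V₁ − P₂V₂)/(γ−1) = (29859 − 39278)/0.667 = -14128 J.
W_total = 0 − 14128 = -14128 J.

W_total ≈ -14.1 kJ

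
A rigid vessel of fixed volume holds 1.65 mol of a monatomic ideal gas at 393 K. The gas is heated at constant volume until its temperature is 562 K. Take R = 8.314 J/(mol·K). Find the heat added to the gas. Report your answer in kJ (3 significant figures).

Constant volume ⇒ W = 0, so Q = ΔU = nCᵥΔT with Cᵥ = 3R/2 = 12.47 J/(mol·K).
ΔU = (1.65)(12.47)(562 − 393) = 3478 J.

Q ≈ 3.48 kJ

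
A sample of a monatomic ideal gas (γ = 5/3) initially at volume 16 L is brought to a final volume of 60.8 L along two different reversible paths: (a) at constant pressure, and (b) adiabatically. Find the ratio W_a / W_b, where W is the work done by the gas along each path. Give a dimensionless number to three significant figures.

Path (a) isobaric: W = P₁(V₂ − V₁) → W_a/(P₁V₁) = 2.8.
Path (b) adiabatic: W = P₁V₁(1 − (V₁/V₂)^(γ−1))/(γ−1) → W_b/(P₁V₁) = 0.884.
W_a / W_b = 2.8 / 0.884 = 3.167.

W_a / W_b ≈ 3.17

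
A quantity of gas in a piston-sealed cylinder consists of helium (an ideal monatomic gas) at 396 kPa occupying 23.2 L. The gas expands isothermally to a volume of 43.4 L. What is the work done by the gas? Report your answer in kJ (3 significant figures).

W ≈ 5.75 kJ

Isothermal: W = nRT ln(V₂/V₁) = P₁V₁ ln(V₂/V₁).
P₁V₁ = (396 kPa)(23.2 L) = 9187 J.
W = 9187 × ln(43.4/23.2) = 9187 × 0.6263
W_by_gas = 5754 J.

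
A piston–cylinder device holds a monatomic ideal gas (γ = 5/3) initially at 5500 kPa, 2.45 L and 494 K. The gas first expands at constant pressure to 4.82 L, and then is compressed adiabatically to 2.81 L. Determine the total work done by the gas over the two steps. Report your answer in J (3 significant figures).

Step 1 (isobaric): W = PΔV = (5500 kPa)(4.82 − 2.45 L) = 13035 J.
After step 1: P = 5500 kPa, V = 4.82 L, T = 971.9 K.
Step 2 (adiabatic): W = (P₁V₁ − P₂V₂)/(γ−1) = (26510 − 37987)/0.667 = -17216 J.
W_total = 13035 − 17216 = -4181 J.

W_total ≈ -4180 J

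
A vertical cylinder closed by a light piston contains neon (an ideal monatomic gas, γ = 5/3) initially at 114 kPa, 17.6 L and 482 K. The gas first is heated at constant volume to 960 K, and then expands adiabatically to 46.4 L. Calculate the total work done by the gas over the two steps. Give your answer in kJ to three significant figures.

Step 1 (isochoric): W = 0 (constant volume).
After step 1: P = 227.1 kPa (V unchanged).
Step 2 (adiabatic): W = (P₁V₁ − P₂V₂)/(γ−1) = (3996 − 2094)/0.667 = 2853 J.
W_total = 0 + 2853 = 2853 J.

W_total ≈ 2.85 kJ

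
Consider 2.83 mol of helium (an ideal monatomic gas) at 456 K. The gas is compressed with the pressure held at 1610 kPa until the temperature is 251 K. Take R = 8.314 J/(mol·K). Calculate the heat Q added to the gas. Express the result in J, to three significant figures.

Isobaric: W = nRΔT = (2.83)(8.314)(-205) = -4823 J.
ΔU = nCᵥΔT with Cᵥ = 3R/2: ΔU = (2.83)(12.47)(-205) = -7235 J.
Q = ΔU + W = -7235 − 4823 = -12058 J.

Q ≈ -12100 J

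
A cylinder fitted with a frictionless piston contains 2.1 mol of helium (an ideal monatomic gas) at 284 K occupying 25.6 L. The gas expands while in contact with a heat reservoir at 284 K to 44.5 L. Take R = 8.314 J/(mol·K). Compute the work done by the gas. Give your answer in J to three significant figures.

W ≈ 2740 J

Isothermal: W = nRT ln(V₂/V₁).
W = (2.1)(8.314)(284) × ln(44.5/25.6)
  = 4958 × 0.5529
W_by_gas = 2742 J.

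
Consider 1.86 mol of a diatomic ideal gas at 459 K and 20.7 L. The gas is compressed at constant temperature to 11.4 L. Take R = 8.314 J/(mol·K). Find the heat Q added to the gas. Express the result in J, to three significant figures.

Isothermal ⇒ ΔU = 0, so Q = W = nRT ln(V₂/V₁).
Q = (1.86)(8.314)(459) ln(11.4/20.7) = 7098 × -0.5965 = -4234 J.

Q ≈ -4230 J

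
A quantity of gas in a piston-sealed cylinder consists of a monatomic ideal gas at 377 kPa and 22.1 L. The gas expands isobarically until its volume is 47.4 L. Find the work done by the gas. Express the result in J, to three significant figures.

Isobaric: W = P ΔV.
W = (377 kPa)(47.4 − 22.1 L) = (377)(25.3) = 9538 J.

W ≈ 9540 J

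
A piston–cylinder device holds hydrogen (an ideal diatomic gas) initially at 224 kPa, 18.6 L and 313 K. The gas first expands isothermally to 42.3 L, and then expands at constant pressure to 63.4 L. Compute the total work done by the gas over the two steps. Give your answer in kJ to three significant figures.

W_total ≈ 5.50 kJ

Step 1 (isothermal): W = P₁V₁ ln(V₂/V₁) = (4166) ln(42.3/18.6) = 3423 J.
After step 1: P = 98.5 kPa, V = 42.3 L, T = 313 K.
Step 2 (isobaric): W = PΔV = (98.5 kPa)(63.4 − 42.3 L) = 2078 J.
W_total = 3423 + 2078 = 5501 J.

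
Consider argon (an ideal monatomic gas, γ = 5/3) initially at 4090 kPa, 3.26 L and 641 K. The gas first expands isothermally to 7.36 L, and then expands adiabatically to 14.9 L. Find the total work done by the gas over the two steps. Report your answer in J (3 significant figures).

Step 1 (isothermal): W = P₁V₁ ln(V₂/V₁) = (13333) ln(7.36/3.26) = 10858 J.
After step 1: P = 1812 kPa, V = 7.36 L, T = 641 K.
Step 2 (adiabatic): W = (P₁V₁ − P₂V₂)/(γ−1) = (13333 − 8332)/0.667 = 7503 J.
W_total = 10858 + 7503 = 18360 J.

W_total ≈ 18400 J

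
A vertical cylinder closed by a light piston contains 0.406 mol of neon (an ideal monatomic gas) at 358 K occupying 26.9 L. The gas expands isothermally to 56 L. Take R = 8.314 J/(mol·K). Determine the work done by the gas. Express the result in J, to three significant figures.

W ≈ 886 J

Isothermal: W = nRT ln(V₂/V₁).
W = (0.406)(8.314)(358) × ln(56/26.9)
  = 1208 × 0.7332
W_by_gas = 886 J.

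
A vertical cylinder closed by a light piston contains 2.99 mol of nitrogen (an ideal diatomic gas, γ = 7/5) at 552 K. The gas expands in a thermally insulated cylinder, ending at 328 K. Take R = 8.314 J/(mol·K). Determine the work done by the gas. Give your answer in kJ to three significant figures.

Adiabatic ⇒ Q = 0, so W_by = −ΔU = nCᵥ(T₁ − T₂).
Cᵥ = 5R/2 = 20.79 J/(mol·K).
W = (2.99)(20.79)(552 − 328) = 13921 J.

W ≈ 13.9 kJ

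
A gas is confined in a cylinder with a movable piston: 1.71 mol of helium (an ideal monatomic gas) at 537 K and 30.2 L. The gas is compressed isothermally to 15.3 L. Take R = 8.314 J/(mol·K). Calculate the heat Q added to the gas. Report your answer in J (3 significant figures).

Q ≈ -5190 J

Isothermal ⇒ ΔU = 0, so Q = W = nRT ln(V₂/V₁).
Q = (1.71)(8.314)(537) ln(15.3/30.2) = 7634 × -0.68 = -5191 J.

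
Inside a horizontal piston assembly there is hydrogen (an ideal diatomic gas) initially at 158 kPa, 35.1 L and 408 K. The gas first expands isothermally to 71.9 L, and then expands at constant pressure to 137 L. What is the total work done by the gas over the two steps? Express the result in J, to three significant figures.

Step 1 (isothermal): W = P₁V₁ ln(V₂/V₁) = (5546) ln(71.9/35.1) = 3977 J.
After step 1: P = 77.13 kPa, V = 71.9 L, T = 408 K.
Step 2 (isobaric): W = PΔV = (77.13 kPa)(137 − 71.9 L) = 5021 J.
W_total = 3977 + 5021 = 8998 J.

W_total ≈ 9000 J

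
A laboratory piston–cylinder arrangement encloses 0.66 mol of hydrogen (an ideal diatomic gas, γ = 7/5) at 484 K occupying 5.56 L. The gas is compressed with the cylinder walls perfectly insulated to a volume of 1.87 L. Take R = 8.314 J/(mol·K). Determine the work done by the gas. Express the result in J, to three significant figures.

Adiabatic: TV^(γ−1) = const with γ = 7/5.
T₂ = T₁ (V₁/V₂)^(γ−1) = 484 × (5.56/1.87)^0.4 = 484 × 1.546 = 748.4 K.
W_by = nCᵥ(T₁ − T₂) = (0.66)(20.79)(484 − 748.4) = -3627 J.

W ≈ -3630 J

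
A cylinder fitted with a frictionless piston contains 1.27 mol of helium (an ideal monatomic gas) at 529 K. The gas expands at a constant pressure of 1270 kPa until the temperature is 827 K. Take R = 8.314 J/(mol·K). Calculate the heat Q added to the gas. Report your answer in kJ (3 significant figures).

Q ≈ 7.87 kJ

Isobaric: W = nRΔT = (1.27)(8.314)(298) = 3147 J.
ΔU = nCᵥΔT with Cᵥ = 3R/2: ΔU = (1.27)(12.47)(298) = 4720 J.
Q = ΔU + W = 4720 + 3147 = 7866 J.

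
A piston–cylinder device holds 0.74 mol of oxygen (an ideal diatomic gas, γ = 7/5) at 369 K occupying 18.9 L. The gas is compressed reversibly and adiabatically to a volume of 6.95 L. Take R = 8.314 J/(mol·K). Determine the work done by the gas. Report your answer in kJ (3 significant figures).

W ≈ -2.79 kJ

Adiabatic: TV^(γ−1) = const with γ = 7/5.
T₂ = T₁ (V₁/V₂)^(γ−1) = 369 × (18.9/6.95)^0.4 = 369 × 1.492 = 550.6 K.
W_by = nCᵥ(T₁ − T₂) = (0.74)(20.79)(369 − 550.6) = -2793 J.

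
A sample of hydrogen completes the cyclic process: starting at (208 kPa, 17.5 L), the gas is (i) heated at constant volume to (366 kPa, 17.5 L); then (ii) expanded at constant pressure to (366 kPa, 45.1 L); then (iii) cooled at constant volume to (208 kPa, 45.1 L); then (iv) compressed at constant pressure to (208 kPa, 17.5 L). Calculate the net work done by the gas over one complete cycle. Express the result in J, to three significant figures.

Constant-volume legs do no work.
W(ii) = (366)(45.1 − 17.5) = 10102 J; W(iv) = (208)(17.5 − 45.1) = -5741 J.
W_net = 10102 − 5741 = 4361 J (the clockwise enclosed area).

W_net ≈ 4360 J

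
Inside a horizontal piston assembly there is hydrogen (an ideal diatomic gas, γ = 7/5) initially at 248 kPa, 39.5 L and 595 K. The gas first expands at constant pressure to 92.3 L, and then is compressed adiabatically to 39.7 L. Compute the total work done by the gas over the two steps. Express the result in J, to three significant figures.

W_total ≈ -9880 J

Step 1 (isobaric): W = PΔV = (248 kPa)(92.3 − 39.5 L) = 13094 J.
After step 1: P = 248 kPa, V = 92.3 L, T = 1390 K.
Step 2 (adiabatic): W = (P₁V₁ − P₂V₂)/(γ−1) = (22890 − 32079)/0.4 = -22971 J.
W_total = 13094 − 22971 = -9877 J.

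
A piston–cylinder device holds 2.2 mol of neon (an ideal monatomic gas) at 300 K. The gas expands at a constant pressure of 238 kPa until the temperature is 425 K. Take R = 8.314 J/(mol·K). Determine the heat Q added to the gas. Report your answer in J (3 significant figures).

Q ≈ 5720 J

Isobaric: W = nRΔT = (2.2)(8.314)(125) = 2286 J.
ΔU = nCᵥΔT with Cᵥ = 3R/2: ΔU = (2.2)(12.47)(125) = 3430 J.
Q = ΔU + W = 3430 + 2286 = 5716 J.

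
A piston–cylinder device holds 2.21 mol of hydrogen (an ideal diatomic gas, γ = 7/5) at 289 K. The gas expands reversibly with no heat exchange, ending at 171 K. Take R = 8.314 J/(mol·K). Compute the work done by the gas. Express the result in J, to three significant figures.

W ≈ 5420 J

Adiabatic ⇒ Q = 0, so W_by = −ΔU = nCᵥ(T₁ − T₂).
Cᵥ = 5R/2 = 20.79 J/(mol·K).
W = (2.21)(20.79)(289 − 171) = 5420 J.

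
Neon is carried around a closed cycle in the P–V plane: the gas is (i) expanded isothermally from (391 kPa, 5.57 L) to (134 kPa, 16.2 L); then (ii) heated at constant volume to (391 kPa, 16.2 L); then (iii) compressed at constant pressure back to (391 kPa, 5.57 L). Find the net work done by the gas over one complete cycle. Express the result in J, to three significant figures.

Leg (i): W = PᵢVᵢ ln(V_f/Vᵢ) = (2178) ln(16.2/5.57) = 2325 J.
Leg (ii): W = 0.
Leg (iii): W = PΔV = (391)(5.57 − 16.2) = -4156 J.
W_net = 2325 − 4156 = -1831 J.

W_net ≈ -1830 J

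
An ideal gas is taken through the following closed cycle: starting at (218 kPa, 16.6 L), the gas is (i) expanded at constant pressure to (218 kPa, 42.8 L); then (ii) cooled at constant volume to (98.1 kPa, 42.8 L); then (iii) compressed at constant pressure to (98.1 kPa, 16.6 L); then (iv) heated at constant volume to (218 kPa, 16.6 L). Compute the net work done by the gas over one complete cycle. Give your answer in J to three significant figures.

Constant-volume legs do no work.
W(i) = (218)(42.8 − 16.6) = 5712 J; W(iii) = (98.1)(16.6 − 42.8) = -2570 J.
W_net = 5712 − 2570 = 3141 J (the clockwise enclosed area).

W_net ≈ 3140 J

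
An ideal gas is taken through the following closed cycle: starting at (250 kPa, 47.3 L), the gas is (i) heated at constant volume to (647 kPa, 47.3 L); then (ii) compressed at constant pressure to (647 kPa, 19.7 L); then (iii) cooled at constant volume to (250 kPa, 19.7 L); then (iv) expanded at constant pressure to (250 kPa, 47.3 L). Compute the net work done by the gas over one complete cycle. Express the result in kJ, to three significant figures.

W_net ≈ -11.0 kJ

Constant-volume legs do no work.
W(ii) = (647)(19.7 − 47.3) = -17857 J; W(iv) = (250)(47.3 − 19.7) = 6900 J.
W_net = -17857 + 6900 = -10957 J (the counter-clockwise enclosed area).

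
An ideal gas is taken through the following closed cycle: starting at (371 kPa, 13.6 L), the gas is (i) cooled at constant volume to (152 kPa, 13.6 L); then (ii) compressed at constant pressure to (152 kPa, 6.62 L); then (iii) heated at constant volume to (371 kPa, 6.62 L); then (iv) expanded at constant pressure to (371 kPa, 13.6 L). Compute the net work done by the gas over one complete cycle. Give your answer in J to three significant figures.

W_net ≈ 1530 J

Constant-volume legs do no work.
W(ii) = (152)(6.62 − 13.6) = -1061 J; W(iv) = (371)(13.6 − 6.62) = 2590 J.
W_net = -1061 + 2590 = 1529 J (the clockwise enclosed area).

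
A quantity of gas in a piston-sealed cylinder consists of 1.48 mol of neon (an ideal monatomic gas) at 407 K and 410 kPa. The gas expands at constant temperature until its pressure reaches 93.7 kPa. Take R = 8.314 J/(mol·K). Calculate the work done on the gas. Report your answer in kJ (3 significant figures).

W ≈ -7.39 kJ

Isothermal process: W = nRT ln(V₂/V₁) = nRT ln(P₁/P₂).
W = (1.48)(8.314)(407) × ln(410/93.7)
  = 5008 × ln(4.376) = 5008 × 1.476
W_by_gas = 7392 J; work on gas = −W_by = -7392 J.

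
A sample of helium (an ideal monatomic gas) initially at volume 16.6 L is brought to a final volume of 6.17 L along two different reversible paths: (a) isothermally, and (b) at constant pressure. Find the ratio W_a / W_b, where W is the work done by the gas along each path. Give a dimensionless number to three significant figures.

Path (a) isothermal: W = P₁V₁ ln(V₂/V₁) → W_a/(P₁V₁) = -0.9897.
Path (b) isobaric: W = P₁(V₂ − V₁) → W_b/(P₁V₁) = -0.6283.
W_a / W_b = -0.9897 / -0.6283 = 1.575.

W_a / W_b ≈ 1.58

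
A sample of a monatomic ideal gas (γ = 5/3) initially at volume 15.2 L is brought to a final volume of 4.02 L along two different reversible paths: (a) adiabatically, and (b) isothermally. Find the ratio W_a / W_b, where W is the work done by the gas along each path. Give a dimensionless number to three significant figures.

W_a / W_b ≈ 1.61

Path (a) adiabatic: W = P₁V₁(1 − (V₁/V₂)^(γ−1))/(γ−1) → W_a/(P₁V₁) = -2.141.
Path (b) isothermal: W = P₁V₁ ln(V₂/V₁) → W_b/(P₁V₁) = -1.33.
W_a / W_b = -2.141 / -1.33 = 1.609.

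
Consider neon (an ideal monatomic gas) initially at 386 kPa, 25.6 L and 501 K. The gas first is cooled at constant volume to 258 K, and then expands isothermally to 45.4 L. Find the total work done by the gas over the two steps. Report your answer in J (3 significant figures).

Step 1 (isochoric): W = 0 (constant volume).
After step 1: P = 198.8 kPa (V unchanged).
Step 2 (isothermal): W = P₁V₁ ln(V₂/V₁) = (5089) ln(45.4/25.6) = 2915 J.
W_total = 0 + 2915 = 2915 J.

W_total ≈ 2920 J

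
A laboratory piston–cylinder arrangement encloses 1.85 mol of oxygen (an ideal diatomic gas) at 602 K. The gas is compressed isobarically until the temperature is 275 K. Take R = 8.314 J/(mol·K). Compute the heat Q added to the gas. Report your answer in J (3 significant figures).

Isobaric: W = nRΔT = (1.85)(8.314)(-327) = -5030 J.
ΔU = nCᵥΔT with Cᵥ = 5R/2: ΔU = (1.85)(20.79)(-327) = -12574 J.
Q = ΔU + W = -12574 − 5030 = -17603 J.

Q ≈ -17600 J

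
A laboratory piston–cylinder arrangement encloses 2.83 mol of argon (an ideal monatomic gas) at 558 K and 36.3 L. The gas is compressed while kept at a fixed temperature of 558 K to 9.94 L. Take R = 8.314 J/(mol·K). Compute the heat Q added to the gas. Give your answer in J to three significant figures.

Q ≈ -17000 J

Isothermal ⇒ ΔU = 0, so Q = W = nRT ln(V₂/V₁).
Q = (2.83)(8.314)(558) ln(9.94/36.3) = 13129 × -1.295 = -17005 J.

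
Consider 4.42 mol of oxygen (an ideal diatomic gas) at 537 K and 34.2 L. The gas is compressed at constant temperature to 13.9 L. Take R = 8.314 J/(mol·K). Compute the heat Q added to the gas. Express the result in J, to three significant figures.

Q ≈ -17800 J

Isothermal ⇒ ΔU = 0, so Q = W = nRT ln(V₂/V₁).
Q = (4.42)(8.314)(537) ln(13.9/34.2) = 19734 × -0.9003 = -17767 J.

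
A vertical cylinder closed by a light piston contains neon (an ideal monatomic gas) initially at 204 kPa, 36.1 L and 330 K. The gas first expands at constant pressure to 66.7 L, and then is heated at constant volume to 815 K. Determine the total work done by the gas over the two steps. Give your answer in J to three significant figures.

Step 1 (isobaric): W = PΔV = (204 kPa)(66.7 − 36.1 L) = 6242 J.
Step 2 (isochoric): W = 0 (constant volume).
W_total = 6242 + 0 = 6242 J.

W_total ≈ 6240 J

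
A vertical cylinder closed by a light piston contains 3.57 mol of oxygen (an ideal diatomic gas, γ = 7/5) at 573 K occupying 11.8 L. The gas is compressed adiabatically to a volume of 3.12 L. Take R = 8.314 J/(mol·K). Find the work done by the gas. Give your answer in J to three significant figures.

Adiabatic: TV^(γ−1) = const with γ = 7/5.
T₂ = T₁ (V₁/V₂)^(γ−1) = 573 × (11.8/3.12)^0.4 = 573 × 1.703 = 975.5 K.
W_by = nCᵥ(T₁ − T₂) = (3.57)(20.79)(573 − 975.5) = -29870 J.

W ≈ -29900 J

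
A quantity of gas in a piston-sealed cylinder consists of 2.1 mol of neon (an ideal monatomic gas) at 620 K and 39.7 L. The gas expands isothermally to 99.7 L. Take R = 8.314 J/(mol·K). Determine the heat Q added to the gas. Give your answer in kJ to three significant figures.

Q ≈ 9.97 kJ

Isothermal ⇒ ΔU = 0, so Q = W = nRT ln(V₂/V₁).
Q = (2.1)(8.314)(620) ln(99.7/39.7) = 10825 × 0.9208 = 9968 J.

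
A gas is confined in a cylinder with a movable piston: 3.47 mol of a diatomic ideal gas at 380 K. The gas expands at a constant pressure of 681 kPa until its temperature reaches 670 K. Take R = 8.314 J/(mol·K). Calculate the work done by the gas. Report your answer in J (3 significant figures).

Isobaric: W = P ΔV = nR ΔT.
W = (3.47)(8.314)(670 − 380) = 8366 J.

W ≈ 8370 J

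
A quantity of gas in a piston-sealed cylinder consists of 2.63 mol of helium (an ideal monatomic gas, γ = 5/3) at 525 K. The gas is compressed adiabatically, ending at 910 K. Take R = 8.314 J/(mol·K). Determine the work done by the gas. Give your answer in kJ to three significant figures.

W ≈ -12.6 kJ

Adiabatic ⇒ Q = 0, so W_by = −ΔU = nCᵥ(T₁ − T₂).
Cᵥ = 3R/2 = 12.47 J/(mol·K).
W = (2.63)(12.47)(525 − 910) = -12628 J.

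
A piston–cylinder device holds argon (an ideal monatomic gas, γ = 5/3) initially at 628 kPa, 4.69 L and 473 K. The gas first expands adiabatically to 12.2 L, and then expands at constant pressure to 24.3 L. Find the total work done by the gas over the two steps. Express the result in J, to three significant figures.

Step 1 (adiabatic): W = (P₁V₁ − P₂V₂)/(γ−1) = (2945 − 1557)/0.667 = 2082 J.
After step 1: P = 127.6 kPa, V = 12.2 L, T = 250.1 K.
Step 2 (isobaric): W = PΔV = (127.6 kPa)(24.3 − 12.2 L) = 1544 J.
W_total = 2082 + 1544 = 3627 J.

W_total ≈ 3630 J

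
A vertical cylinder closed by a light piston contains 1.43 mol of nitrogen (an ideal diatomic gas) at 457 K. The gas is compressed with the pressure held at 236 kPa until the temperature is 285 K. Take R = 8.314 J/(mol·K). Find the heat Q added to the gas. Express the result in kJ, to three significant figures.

Isobaric: W = nRΔT = (1.43)(8.314)(-172) = -2045 J.
ΔU = nCᵥΔT with Cᵥ = 5R/2: ΔU = (1.43)(20.79)(-172) = -5112 J.
Q = ΔU + W = -5112 − 2045 = -7157 J.

Q ≈ -7.16 kJ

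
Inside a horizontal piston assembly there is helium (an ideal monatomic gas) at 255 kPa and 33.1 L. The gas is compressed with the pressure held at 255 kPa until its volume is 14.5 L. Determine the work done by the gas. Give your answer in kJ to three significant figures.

Isobaric: W = P ΔV.
W = (255 kPa)(14.5 − 33.1 L) = (255)(-18.6) = -4743 J.

W ≈ -4.74 kJ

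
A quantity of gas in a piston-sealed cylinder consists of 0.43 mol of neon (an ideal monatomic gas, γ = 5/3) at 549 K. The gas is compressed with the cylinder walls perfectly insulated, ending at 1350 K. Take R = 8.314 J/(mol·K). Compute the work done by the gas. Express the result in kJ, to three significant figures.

Adiabatic ⇒ Q = 0, so W_by = −ΔU = nCᵥ(T₁ − T₂).
Cᵥ = 3R/2 = 12.47 J/(mol·K).
W = (0.43)(12.47)(549 − 1350) = -4295 J.

W ≈ -4.30 kJ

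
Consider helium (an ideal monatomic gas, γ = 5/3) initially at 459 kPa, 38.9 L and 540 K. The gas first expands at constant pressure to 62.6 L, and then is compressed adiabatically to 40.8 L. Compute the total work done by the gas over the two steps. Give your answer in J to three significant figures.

Step 1 (isobaric): W = PΔV = (459 kPa)(62.6 − 38.9 L) = 10878 J.
After step 1: P = 459 kPa, V = 62.6 L, T = 869 K.
Step 2 (adiabatic): W = (P₁V₁ − P₂V₂)/(γ−1) = (28733 − 38223)/0.667 = -14235 J.
W_total = 10878 − 14235 = -3357 J.

W_total ≈ -3360 J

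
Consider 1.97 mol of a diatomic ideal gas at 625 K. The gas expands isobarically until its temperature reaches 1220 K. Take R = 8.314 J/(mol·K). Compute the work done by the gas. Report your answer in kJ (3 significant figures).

W ≈ 9.75 kJ

Isobaric: W = P ΔV = nR ΔT.
W = (1.97)(8.314)(1220 − 625) = 9745 J.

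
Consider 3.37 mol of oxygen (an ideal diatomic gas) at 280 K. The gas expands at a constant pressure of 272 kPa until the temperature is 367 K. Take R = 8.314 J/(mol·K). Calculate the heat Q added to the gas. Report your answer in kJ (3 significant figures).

Isobaric: W = nRΔT = (3.37)(8.314)(87) = 2438 J.
ΔU = nCᵥΔT with Cᵥ = 5R/2: ΔU = (3.37)(20.79)(87) = 6094 J.
Q = ΔU + W = 6094 + 2438 = 8532 J.

Q ≈ 8.53 kJ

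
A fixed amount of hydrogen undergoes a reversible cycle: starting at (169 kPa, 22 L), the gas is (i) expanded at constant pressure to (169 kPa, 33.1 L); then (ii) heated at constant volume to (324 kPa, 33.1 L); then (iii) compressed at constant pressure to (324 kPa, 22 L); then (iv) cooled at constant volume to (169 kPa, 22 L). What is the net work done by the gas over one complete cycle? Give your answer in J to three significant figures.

Constant-volume legs do no work.
W(i) = (169)(33.1 − 22) = 1876 J; W(iii) = (324)(22 − 33.1) = -3596 J.
W_net = 1876 − 3596 = -1721 J (the counter-clockwise enclosed area).

W_net ≈ -1720 J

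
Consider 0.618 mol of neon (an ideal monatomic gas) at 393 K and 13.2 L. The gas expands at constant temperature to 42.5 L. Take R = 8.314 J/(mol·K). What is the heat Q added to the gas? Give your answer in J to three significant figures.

Isothermal ⇒ ΔU = 0, so Q = W = nRT ln(V₂/V₁).
Q = (0.618)(8.314)(393) ln(42.5/13.2) = 2019 × 1.169 = 2361 J.

Q ≈ 2360 J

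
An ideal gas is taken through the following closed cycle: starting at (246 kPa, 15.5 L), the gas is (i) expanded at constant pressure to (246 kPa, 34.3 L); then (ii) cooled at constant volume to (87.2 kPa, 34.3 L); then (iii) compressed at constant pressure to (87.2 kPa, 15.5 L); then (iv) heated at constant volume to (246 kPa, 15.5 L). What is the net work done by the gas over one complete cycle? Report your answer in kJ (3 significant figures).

Constant-volume legs do no work.
W(i) = (246)(34.3 − 15.5) = 4625 J; W(iii) = (87.2)(15.5 − 34.3) = -1639 J.
W_net = 4625 − 1639 = 2985 J (the clockwise enclosed area).

W_net ≈ 2.99 kJ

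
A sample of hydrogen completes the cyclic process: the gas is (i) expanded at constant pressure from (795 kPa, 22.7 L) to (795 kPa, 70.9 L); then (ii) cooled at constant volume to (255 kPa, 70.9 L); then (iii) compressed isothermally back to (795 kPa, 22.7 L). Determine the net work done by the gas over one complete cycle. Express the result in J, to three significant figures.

W_net ≈ 17700 J

Leg (i): W = PΔV = (795)(70.9 − 22.7) = 38319 J.
Leg (ii): W = 0.
Leg (iii): W = PᵢVᵢ ln(V_f/Vᵢ) = (18080) ln(22.7/70.9) = -20591 J.
W_net = 38319 − 20591 = 17728 J.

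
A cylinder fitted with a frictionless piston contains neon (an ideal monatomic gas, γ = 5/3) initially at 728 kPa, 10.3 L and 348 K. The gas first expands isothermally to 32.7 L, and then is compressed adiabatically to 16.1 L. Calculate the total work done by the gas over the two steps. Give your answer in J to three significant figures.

Step 1 (isothermal): W = P₁V₁ ln(V₂/V₁) = (7498) ln(32.7/10.3) = 8662 J.
After step 1: P = 229.3 kPa, V = 32.7 L, T = 348 K.
Step 2 (adiabatic): W = (P₁V₁ − P₂V₂)/(γ−1) = (7498 − 12026)/0.667 = -6791 J.
W_total = 8662 − 6791 = 1871 J.

W_total ≈ 1870 J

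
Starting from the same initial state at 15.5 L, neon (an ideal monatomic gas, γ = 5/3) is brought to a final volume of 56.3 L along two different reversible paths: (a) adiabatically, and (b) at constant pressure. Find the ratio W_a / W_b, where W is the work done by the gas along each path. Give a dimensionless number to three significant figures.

Path (a) adiabatic: W = P₁V₁(1 − (V₁/V₂)^(γ−1))/(γ−1) → W_a/(P₁V₁) = 0.8652.
Path (b) isobaric: W = P₁(V₂ − V₁) → W_b/(P₁V₁) = 2.632.
W_a / W_b = 0.8652 / 2.632 = 0.3287.

W_a / W_b ≈ 0.329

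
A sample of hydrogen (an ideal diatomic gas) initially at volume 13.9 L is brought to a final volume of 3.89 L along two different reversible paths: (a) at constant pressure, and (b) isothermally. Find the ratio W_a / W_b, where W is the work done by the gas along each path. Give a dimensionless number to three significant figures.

Path (a) isobaric: W = P₁(V₂ − V₁) → W_a/(P₁V₁) = -0.7201.
Path (b) isothermal: W = P₁V₁ ln(V₂/V₁) → W_b/(P₁V₁) = -1.273.
W_a / W_b = -0.7201 / -1.273 = 0.5655.

W_a / W_b ≈ 0.565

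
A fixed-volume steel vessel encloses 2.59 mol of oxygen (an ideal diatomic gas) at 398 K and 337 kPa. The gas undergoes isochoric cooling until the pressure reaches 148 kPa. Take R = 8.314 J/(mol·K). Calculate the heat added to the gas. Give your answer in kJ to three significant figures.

Constant volume ⇒ W = 0, so Q = ΔU = nCᵥΔT with Cᵥ = 5R/2 = 20.79 J/(mol·K).
At constant V, T₂/T₁ = P₂/P₁ ⇒ ΔT = T₁(P₂/P₁ − 1) = 398·(148/337 − 1) = -223.2 K.
ΔU = (2.59)(20.79)(-223.2) = -12016 J.

Q ≈ -12.0 kJ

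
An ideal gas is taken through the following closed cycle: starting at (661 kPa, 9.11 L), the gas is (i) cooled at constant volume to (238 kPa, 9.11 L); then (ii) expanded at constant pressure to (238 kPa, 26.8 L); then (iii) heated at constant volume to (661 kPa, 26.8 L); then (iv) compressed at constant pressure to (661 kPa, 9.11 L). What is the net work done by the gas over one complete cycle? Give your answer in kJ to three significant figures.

Constant-volume legs do no work.
W(ii) = (238)(26.8 − 9.11) = 4210 J; W(iv) = (661)(9.11 − 26.8) = -11693 J.
W_net = 4210 − 11693 = -7483 J (the counter-clockwise enclosed area).

W_net ≈ -7.48 kJ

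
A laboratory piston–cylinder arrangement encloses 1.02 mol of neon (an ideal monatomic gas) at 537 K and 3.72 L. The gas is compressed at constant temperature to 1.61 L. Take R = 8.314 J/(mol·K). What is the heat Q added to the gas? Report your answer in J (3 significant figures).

Q ≈ -3810 J

Isothermal ⇒ ΔU = 0, so Q = W = nRT ln(V₂/V₁).
Q = (1.02)(8.314)(537) ln(1.61/3.72) = 4554 × -0.8375 = -3814 J.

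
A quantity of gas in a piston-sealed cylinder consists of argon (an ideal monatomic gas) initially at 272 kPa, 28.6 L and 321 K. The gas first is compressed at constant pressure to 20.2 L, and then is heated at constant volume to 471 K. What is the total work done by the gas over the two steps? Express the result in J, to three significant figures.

Step 1 (isobaric): W = PΔV = (272 kPa)(20.2 − 28.6 L) = -2285 J.
Step 2 (isochoric): W = 0 (constant volume).
W_total = -2285 + 0 = -2285 J.

W_total ≈ -2280 J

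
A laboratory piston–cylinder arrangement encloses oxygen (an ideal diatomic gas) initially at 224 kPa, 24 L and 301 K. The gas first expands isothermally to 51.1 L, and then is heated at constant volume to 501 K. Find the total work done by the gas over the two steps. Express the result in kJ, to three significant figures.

W_total ≈ 4.06 kJ

Step 1 (isothermal): W = P₁V₁ ln(V₂/V₁) = (5376) ln(51.1/24) = 4063 J.
Step 2 (isochoric): W = 0 (constant volume).
W_total = 4063 + 0 = 4063 J.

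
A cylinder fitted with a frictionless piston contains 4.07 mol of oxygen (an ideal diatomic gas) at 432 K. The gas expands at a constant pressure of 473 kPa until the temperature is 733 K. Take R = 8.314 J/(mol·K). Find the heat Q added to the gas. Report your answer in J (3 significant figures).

Isobaric: W = nRΔT = (4.07)(8.314)(301) = 10185 J.
ΔU = nCᵥΔT with Cᵥ = 5R/2: ΔU = (4.07)(20.79)(301) = 25463 J.
Q = ΔU + W = 25463 + 10185 = 35648 J.

Q ≈ 35600 J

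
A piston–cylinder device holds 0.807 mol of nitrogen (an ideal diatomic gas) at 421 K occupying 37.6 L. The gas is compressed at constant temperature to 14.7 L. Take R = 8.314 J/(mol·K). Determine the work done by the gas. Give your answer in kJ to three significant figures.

W ≈ -2.65 kJ

Isothermal: W = nRT ln(V₂/V₁).
W = (0.807)(8.314)(421) × ln(14.7/37.6)
  = 2825 × -0.9392
W_by_gas = -2653 J.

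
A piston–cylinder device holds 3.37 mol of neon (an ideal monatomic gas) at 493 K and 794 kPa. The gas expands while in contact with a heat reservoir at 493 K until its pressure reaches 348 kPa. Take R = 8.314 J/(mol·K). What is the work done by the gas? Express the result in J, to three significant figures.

Isothermal process: W = nRT ln(V₂/V₁) = nRT ln(P₁/P₂).
W = (3.37)(8.314)(493) × ln(794/348)
  = 13813 × ln(2.282) = 13813 × 0.8249
W_by_gas = 11394 J.

W ≈ 11400 J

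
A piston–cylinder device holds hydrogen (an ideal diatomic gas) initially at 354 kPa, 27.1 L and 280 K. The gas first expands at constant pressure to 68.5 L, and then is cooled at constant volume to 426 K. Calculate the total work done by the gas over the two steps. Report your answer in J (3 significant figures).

Step 1 (isobaric): W = PΔV = (354 kPa)(68.5 − 27.1 L) = 14656 J.
Step 2 (isochoric): W = 0 (constant volume).
W_total = 14656 + 0 = 14656 J.

W_total ≈ 14700 J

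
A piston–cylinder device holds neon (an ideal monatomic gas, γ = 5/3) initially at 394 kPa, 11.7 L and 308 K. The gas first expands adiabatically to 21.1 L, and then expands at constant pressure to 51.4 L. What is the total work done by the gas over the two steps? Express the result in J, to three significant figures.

W_total ≈ 6720 J

Step 1 (adiabatic): W = (P₁V₁ − P₂V₂)/(γ−1) = (4610 − 3111)/0.667 = 2248 J.
After step 1: P = 147.5 kPa, V = 21.1 L, T = 207.9 K.
Step 2 (isobaric): W = PΔV = (147.5 kPa)(51.4 − 21.1 L) = 4468 J.
W_total = 2248 + 4468 = 6716 J.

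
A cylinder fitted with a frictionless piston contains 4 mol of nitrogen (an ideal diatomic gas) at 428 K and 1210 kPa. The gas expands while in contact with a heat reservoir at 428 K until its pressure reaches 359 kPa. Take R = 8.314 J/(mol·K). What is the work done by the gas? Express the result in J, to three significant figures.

Isothermal process: W = nRT ln(V₂/V₁) = nRT ln(P₁/P₂).
W = (4)(8.314)(428) × ln(1210/359)
  = 14234 × ln(3.37) = 14234 × 1.215
W_by_gas = 17295 J.

W ≈ 17300 J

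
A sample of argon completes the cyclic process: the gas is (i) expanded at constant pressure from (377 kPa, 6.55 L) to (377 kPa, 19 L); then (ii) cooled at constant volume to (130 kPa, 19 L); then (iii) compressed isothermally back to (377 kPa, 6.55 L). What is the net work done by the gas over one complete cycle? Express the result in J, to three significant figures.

Leg (i): W = PΔV = (377)(19 − 6.55) = 4694 J.
Leg (ii): W = 0.
Leg (iii): W = PᵢVᵢ ln(V_f/Vᵢ) = (2470) ln(6.55/19) = -2630 J.
W_net = 4694 − 2630 = 2063 J.

W_net ≈ 2060 J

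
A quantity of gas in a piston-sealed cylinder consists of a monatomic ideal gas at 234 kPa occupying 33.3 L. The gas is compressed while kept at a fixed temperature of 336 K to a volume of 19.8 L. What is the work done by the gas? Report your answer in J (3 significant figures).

Isothermal: W = nRT ln(V₂/V₁) = P₁V₁ ln(V₂/V₁).
P₁V₁ = (234 kPa)(33.3 L) = 7792 J.
W = 7792 × ln(19.8/33.3) = 7792 × -0.5199
W_by_gas = -4051 J.

W ≈ -4050 J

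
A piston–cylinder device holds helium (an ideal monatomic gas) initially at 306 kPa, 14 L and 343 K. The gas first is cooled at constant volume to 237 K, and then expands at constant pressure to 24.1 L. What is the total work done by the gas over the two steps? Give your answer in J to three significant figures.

W_total ≈ 2140 J

Step 1 (isochoric): W = 0 (constant volume).
After step 1: P = 211.4 kPa (V unchanged).
Step 2 (isobaric): W = PΔV = (211.4 kPa)(24.1 − 14 L) = 2135 J.
W_total = 0 + 2135 = 2135 J.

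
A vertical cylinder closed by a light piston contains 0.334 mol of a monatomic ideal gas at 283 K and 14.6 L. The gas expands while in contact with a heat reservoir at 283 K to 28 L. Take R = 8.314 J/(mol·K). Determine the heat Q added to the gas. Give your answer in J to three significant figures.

Isothermal ⇒ ΔU = 0, so Q = W = nRT ln(V₂/V₁).
Q = (0.334)(8.314)(283) ln(28/14.6) = 785.9 × 0.6512 = 511.7 J.

Q ≈ 512 J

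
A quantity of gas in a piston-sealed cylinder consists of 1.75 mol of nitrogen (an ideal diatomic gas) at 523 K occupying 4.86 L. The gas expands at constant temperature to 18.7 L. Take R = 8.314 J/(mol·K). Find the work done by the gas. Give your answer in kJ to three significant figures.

Isothermal: W = nRT ln(V₂/V₁).
W = (1.75)(8.314)(523) × ln(18.7/4.86)
  = 7609 × 1.347
W_by_gas = 10254 J.

W ≈ 10.3 kJ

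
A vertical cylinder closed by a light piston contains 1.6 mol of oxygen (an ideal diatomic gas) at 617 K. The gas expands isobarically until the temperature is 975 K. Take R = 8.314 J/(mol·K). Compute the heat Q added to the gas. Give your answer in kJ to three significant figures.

Isobaric: W = nRΔT = (1.6)(8.314)(358) = 4762 J.
ΔU = nCᵥΔT with Cᵥ = 5R/2: ΔU = (1.6)(20.79)(358) = 11906 J.
Q = ΔU + W = 11906 + 4762 = 16668 J.

Q ≈ 16.7 kJ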